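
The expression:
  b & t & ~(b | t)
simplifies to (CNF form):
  False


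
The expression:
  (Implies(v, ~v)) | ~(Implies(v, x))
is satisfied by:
  {v: False, x: False}
  {x: True, v: False}
  {v: True, x: False}


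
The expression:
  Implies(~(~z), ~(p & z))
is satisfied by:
  {p: False, z: False}
  {z: True, p: False}
  {p: True, z: False}


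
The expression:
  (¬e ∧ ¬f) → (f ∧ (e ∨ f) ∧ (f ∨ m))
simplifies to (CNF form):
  e ∨ f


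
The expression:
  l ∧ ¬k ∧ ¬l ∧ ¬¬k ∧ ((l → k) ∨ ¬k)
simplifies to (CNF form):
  False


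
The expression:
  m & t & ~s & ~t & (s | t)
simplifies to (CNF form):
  False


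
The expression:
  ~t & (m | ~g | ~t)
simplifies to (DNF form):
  ~t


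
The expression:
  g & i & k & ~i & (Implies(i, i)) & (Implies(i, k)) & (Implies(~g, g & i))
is never true.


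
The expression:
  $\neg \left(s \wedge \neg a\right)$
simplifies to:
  $a \vee \neg s$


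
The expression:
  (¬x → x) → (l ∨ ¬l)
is always true.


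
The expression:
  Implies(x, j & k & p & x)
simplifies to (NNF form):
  ~x | (j & k & p)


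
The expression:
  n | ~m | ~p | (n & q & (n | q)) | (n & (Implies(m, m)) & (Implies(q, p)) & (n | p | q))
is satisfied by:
  {n: True, p: False, m: False}
  {p: False, m: False, n: False}
  {n: True, m: True, p: False}
  {m: True, p: False, n: False}
  {n: True, p: True, m: False}
  {p: True, n: False, m: False}
  {n: True, m: True, p: True}


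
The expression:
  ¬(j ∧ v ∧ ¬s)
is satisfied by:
  {s: True, v: False, j: False}
  {v: False, j: False, s: False}
  {j: True, s: True, v: False}
  {j: True, v: False, s: False}
  {s: True, v: True, j: False}
  {v: True, s: False, j: False}
  {j: True, v: True, s: True}


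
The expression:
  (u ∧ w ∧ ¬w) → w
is always true.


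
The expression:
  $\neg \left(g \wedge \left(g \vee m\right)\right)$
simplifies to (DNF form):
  $\neg g$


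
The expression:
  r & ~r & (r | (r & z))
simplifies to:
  False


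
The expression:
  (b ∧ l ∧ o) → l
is always true.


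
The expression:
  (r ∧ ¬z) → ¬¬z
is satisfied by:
  {z: True, r: False}
  {r: False, z: False}
  {r: True, z: True}


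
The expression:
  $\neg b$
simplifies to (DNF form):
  $\neg b$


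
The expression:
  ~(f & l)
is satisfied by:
  {l: False, f: False}
  {f: True, l: False}
  {l: True, f: False}


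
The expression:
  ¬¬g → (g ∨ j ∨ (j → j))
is always true.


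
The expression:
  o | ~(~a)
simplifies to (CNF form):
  a | o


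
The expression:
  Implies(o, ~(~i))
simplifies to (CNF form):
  i | ~o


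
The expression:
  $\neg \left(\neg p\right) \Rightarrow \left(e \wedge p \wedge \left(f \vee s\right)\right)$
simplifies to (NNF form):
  $\left(e \wedge f\right) \vee \left(e \wedge s\right) \vee \neg p$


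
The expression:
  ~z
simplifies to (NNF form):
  ~z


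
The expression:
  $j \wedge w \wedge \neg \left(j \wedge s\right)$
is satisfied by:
  {j: True, w: True, s: False}


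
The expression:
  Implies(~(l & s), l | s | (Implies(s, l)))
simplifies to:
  True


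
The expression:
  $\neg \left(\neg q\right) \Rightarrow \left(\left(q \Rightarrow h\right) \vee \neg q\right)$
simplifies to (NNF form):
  $h \vee \neg q$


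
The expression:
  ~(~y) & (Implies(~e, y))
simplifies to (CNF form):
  y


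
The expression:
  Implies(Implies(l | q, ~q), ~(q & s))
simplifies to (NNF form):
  True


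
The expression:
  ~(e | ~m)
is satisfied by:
  {m: True, e: False}


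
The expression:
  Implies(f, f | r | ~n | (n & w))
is always true.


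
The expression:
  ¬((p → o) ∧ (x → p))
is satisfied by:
  {x: True, o: False, p: False}
  {p: True, o: False, x: True}
  {p: True, o: False, x: False}
  {x: True, o: True, p: False}


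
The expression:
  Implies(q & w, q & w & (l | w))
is always true.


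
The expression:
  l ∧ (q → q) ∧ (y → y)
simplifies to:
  l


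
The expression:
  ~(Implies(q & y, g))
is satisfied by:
  {y: True, q: True, g: False}


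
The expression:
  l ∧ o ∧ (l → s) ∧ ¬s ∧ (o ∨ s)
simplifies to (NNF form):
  False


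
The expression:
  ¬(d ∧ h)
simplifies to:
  ¬d ∨ ¬h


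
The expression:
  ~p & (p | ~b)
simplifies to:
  ~b & ~p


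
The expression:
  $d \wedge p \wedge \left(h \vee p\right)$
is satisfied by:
  {p: True, d: True}


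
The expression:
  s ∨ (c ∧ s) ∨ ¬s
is always true.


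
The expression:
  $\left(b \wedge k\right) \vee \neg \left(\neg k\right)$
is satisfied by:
  {k: True}


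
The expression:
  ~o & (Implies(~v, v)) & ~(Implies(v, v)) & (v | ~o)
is never true.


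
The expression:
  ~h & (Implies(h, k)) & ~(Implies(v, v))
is never true.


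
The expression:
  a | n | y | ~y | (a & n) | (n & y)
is always true.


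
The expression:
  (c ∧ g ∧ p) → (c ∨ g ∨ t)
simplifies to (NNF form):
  True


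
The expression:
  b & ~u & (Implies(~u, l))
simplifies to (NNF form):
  b & l & ~u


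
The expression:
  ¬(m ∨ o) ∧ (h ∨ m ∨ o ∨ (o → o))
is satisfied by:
  {o: False, m: False}


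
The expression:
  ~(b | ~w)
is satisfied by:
  {w: True, b: False}


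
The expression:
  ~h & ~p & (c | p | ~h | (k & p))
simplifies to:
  ~h & ~p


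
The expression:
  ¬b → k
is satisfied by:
  {b: True, k: True}
  {b: True, k: False}
  {k: True, b: False}


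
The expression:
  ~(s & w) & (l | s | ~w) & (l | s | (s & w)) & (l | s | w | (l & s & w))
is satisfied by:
  {l: True, w: False, s: False}
  {s: True, l: True, w: False}
  {s: True, l: False, w: False}
  {w: True, l: True, s: False}


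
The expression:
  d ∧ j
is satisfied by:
  {j: True, d: True}


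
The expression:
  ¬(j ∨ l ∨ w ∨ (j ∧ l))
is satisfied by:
  {w: False, l: False, j: False}


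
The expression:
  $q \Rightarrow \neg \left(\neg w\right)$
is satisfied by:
  {w: True, q: False}
  {q: False, w: False}
  {q: True, w: True}


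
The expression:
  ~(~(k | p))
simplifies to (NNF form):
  k | p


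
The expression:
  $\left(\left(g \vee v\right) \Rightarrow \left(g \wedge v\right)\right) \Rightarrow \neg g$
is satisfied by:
  {g: False, v: False}
  {v: True, g: False}
  {g: True, v: False}


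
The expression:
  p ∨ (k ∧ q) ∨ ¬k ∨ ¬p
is always true.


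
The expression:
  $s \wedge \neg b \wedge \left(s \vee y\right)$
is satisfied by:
  {s: True, b: False}


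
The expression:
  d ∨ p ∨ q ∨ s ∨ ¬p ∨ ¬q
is always true.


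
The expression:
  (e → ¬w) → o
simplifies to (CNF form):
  (e ∨ o) ∧ (o ∨ w)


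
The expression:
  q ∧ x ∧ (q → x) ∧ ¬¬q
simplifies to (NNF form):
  q ∧ x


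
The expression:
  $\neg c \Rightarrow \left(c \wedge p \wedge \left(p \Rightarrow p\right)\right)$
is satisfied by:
  {c: True}


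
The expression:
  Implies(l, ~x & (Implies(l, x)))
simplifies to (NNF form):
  ~l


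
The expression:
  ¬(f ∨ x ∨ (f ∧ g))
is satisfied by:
  {x: False, f: False}


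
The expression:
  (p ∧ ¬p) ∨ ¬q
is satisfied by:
  {q: False}


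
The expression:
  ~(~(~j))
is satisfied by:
  {j: False}


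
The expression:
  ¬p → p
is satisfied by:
  {p: True}


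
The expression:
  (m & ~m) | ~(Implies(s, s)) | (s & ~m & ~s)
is never true.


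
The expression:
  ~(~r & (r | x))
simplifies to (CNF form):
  r | ~x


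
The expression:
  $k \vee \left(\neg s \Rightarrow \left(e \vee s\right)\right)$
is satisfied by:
  {k: True, e: True, s: True}
  {k: True, e: True, s: False}
  {k: True, s: True, e: False}
  {k: True, s: False, e: False}
  {e: True, s: True, k: False}
  {e: True, s: False, k: False}
  {s: True, e: False, k: False}


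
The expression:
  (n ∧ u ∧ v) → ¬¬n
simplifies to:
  True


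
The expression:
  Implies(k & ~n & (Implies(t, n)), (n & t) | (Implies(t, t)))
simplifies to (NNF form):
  True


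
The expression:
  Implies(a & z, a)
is always true.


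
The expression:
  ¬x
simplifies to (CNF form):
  ¬x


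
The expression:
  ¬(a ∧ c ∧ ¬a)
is always true.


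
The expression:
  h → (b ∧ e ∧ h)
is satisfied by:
  {e: True, b: True, h: False}
  {e: True, b: False, h: False}
  {b: True, e: False, h: False}
  {e: False, b: False, h: False}
  {e: True, h: True, b: True}


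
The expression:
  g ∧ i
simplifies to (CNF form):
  g ∧ i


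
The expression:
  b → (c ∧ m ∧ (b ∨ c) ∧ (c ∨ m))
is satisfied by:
  {m: True, c: True, b: False}
  {m: True, c: False, b: False}
  {c: True, m: False, b: False}
  {m: False, c: False, b: False}
  {b: True, m: True, c: True}


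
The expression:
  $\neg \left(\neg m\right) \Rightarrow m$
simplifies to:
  $\text{True}$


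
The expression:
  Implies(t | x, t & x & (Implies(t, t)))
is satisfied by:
  {x: False, t: False}
  {t: True, x: True}


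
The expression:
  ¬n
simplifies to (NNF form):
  ¬n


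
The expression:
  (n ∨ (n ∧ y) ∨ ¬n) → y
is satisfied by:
  {y: True}


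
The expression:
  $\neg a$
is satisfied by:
  {a: False}


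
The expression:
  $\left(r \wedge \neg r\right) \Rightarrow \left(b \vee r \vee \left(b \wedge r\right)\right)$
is always true.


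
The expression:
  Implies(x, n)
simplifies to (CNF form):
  n | ~x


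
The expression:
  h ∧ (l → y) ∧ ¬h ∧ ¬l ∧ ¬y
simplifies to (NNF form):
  False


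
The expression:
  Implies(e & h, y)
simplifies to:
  y | ~e | ~h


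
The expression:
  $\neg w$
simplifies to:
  $\neg w$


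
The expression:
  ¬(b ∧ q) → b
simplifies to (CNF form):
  b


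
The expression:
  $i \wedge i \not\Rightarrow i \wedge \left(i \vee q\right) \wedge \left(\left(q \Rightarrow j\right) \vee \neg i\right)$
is never true.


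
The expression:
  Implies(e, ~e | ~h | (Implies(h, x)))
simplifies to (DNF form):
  x | ~e | ~h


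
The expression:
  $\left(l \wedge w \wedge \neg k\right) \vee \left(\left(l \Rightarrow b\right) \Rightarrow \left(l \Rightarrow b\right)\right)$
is always true.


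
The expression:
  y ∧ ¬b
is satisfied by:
  {y: True, b: False}


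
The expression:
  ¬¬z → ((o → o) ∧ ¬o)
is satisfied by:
  {o: False, z: False}
  {z: True, o: False}
  {o: True, z: False}


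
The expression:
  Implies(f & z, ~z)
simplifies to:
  ~f | ~z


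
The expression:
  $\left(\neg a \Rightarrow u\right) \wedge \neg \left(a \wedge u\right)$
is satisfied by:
  {u: True, a: False}
  {a: True, u: False}


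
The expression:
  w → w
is always true.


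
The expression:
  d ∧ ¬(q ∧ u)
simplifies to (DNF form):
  (d ∧ ¬q) ∨ (d ∧ ¬u)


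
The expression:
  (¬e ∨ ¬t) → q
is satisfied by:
  {q: True, e: True, t: True}
  {q: True, e: True, t: False}
  {q: True, t: True, e: False}
  {q: True, t: False, e: False}
  {e: True, t: True, q: False}


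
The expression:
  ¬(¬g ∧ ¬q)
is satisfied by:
  {q: True, g: True}
  {q: True, g: False}
  {g: True, q: False}


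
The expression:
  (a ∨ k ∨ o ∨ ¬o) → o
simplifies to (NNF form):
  o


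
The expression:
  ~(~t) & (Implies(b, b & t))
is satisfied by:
  {t: True}


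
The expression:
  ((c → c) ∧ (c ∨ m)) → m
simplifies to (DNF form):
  m ∨ ¬c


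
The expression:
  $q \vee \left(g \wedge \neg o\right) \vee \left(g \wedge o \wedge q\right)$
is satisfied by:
  {q: True, g: True, o: False}
  {q: True, o: False, g: False}
  {q: True, g: True, o: True}
  {q: True, o: True, g: False}
  {g: True, o: False, q: False}


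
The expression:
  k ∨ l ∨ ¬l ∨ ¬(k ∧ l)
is always true.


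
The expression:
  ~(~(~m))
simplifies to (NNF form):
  ~m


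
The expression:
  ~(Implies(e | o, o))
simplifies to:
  e & ~o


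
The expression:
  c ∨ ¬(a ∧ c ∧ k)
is always true.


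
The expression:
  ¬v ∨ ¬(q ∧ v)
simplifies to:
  ¬q ∨ ¬v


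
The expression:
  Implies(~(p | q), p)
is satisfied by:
  {q: True, p: True}
  {q: True, p: False}
  {p: True, q: False}


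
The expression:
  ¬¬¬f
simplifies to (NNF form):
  ¬f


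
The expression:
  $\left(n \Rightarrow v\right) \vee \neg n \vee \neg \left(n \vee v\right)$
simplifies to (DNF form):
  $v \vee \neg n$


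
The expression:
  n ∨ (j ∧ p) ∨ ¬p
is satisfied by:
  {j: True, n: True, p: False}
  {j: True, p: False, n: False}
  {n: True, p: False, j: False}
  {n: False, p: False, j: False}
  {j: True, n: True, p: True}
  {j: True, p: True, n: False}
  {n: True, p: True, j: False}


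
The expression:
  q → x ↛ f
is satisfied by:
  {x: True, q: False, f: False}
  {x: False, q: False, f: False}
  {f: True, x: True, q: False}
  {f: True, x: False, q: False}
  {q: True, x: True, f: False}


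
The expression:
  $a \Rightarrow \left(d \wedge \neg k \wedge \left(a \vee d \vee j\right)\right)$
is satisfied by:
  {d: True, k: False, a: False}
  {k: False, a: False, d: False}
  {d: True, k: True, a: False}
  {k: True, d: False, a: False}
  {a: True, d: True, k: False}


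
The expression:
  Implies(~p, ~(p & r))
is always true.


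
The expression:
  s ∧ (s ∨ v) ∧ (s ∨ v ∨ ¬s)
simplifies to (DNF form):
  s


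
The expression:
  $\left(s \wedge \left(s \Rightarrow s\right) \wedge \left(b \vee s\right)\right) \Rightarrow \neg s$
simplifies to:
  $\neg s$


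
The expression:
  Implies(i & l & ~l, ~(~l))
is always true.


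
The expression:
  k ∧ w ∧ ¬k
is never true.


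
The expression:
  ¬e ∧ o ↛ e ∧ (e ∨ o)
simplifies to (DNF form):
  o ∧ ¬e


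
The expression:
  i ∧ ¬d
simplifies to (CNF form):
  i ∧ ¬d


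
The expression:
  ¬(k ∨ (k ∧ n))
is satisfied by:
  {k: False}


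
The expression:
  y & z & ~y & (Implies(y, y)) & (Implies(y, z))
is never true.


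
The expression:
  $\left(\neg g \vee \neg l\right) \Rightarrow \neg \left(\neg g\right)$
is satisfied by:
  {g: True}


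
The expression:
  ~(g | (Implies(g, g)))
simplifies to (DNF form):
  False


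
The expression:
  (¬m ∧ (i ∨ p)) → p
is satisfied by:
  {m: True, p: True, i: False}
  {m: True, p: False, i: False}
  {p: True, m: False, i: False}
  {m: False, p: False, i: False}
  {i: True, m: True, p: True}
  {i: True, m: True, p: False}
  {i: True, p: True, m: False}


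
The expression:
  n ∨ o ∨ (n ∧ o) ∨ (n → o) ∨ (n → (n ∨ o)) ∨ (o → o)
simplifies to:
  True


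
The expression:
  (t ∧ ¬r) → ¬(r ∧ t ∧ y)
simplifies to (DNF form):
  True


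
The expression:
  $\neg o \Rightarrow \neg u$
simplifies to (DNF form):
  $o \vee \neg u$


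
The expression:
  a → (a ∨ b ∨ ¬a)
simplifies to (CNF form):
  True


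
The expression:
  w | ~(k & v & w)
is always true.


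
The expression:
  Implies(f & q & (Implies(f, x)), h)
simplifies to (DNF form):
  h | ~f | ~q | ~x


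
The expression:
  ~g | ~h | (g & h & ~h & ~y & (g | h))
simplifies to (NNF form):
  ~g | ~h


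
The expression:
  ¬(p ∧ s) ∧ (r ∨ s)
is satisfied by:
  {r: True, s: False, p: False}
  {r: True, p: True, s: False}
  {r: True, s: True, p: False}
  {s: True, p: False, r: False}


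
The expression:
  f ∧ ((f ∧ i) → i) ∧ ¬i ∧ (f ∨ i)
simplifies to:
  f ∧ ¬i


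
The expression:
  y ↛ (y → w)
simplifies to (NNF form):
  y ∧ ¬w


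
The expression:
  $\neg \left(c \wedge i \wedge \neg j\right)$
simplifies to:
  $j \vee \neg c \vee \neg i$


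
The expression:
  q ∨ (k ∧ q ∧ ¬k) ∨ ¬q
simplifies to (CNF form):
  True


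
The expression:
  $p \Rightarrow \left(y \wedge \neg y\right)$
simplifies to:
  $\neg p$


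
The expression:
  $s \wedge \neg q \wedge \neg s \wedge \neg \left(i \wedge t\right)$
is never true.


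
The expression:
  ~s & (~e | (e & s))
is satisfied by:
  {e: False, s: False}


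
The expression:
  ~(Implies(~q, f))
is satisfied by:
  {q: False, f: False}


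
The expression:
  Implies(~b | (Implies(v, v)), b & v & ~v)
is never true.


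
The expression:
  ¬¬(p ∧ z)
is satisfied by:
  {z: True, p: True}


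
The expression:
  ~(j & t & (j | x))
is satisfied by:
  {t: False, j: False}
  {j: True, t: False}
  {t: True, j: False}


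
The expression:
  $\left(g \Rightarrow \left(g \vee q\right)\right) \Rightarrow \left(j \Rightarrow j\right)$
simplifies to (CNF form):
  $\text{True}$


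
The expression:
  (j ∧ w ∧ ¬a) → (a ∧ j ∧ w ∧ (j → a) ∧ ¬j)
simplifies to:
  a ∨ ¬j ∨ ¬w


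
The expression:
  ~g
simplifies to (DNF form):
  ~g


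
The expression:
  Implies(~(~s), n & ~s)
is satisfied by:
  {s: False}


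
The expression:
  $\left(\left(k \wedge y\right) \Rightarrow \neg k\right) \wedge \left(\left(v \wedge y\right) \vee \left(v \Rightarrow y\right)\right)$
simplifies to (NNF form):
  $\left(y \wedge \neg k\right) \vee \left(\neg v \wedge \neg y\right)$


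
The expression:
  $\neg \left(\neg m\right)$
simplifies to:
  $m$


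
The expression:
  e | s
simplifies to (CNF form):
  e | s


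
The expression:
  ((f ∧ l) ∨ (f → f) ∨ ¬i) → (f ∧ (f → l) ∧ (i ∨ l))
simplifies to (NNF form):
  f ∧ l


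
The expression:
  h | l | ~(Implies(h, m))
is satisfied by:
  {l: True, h: True}
  {l: True, h: False}
  {h: True, l: False}


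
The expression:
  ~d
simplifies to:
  ~d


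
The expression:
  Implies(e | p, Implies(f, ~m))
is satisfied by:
  {e: False, p: False, m: False, f: False}
  {p: True, f: False, e: False, m: False}
  {e: True, f: False, p: False, m: False}
  {p: True, e: True, f: False, m: False}
  {f: True, e: False, p: False, m: False}
  {f: True, p: True, e: False, m: False}
  {f: True, e: True, p: False, m: False}
  {f: True, p: True, e: True, m: False}
  {m: True, f: False, e: False, p: False}
  {m: True, p: True, f: False, e: False}
  {m: True, e: True, f: False, p: False}
  {m: True, p: True, e: True, f: False}
  {m: True, f: True, e: False, p: False}


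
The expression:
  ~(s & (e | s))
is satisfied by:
  {s: False}


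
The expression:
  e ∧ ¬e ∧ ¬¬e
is never true.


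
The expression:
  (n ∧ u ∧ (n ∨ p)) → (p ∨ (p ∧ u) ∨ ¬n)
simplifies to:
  p ∨ ¬n ∨ ¬u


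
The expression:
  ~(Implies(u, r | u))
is never true.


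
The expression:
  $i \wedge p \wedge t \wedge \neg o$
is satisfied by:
  {t: True, i: True, p: True, o: False}


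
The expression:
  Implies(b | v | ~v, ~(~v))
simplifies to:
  v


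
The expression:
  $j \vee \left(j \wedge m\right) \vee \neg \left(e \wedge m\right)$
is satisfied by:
  {j: True, m: False, e: False}
  {j: False, m: False, e: False}
  {e: True, j: True, m: False}
  {e: True, j: False, m: False}
  {m: True, j: True, e: False}
  {m: True, j: False, e: False}
  {m: True, e: True, j: True}


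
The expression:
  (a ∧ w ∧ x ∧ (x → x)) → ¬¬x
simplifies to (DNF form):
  True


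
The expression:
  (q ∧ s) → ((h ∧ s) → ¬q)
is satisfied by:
  {s: False, q: False, h: False}
  {h: True, s: False, q: False}
  {q: True, s: False, h: False}
  {h: True, q: True, s: False}
  {s: True, h: False, q: False}
  {h: True, s: True, q: False}
  {q: True, s: True, h: False}


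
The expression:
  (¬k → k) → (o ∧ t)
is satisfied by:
  {o: True, t: True, k: False}
  {o: True, t: False, k: False}
  {t: True, o: False, k: False}
  {o: False, t: False, k: False}
  {o: True, k: True, t: True}


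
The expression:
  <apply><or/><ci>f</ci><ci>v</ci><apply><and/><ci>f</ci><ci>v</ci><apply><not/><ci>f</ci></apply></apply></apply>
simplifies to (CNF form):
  <apply><or/><ci>f</ci><ci>v</ci></apply>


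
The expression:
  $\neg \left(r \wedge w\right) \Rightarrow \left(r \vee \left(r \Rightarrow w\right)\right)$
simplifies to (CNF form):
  $\text{True}$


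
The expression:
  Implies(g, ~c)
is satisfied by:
  {g: False, c: False}
  {c: True, g: False}
  {g: True, c: False}


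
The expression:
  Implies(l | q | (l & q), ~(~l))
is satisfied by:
  {l: True, q: False}
  {q: False, l: False}
  {q: True, l: True}


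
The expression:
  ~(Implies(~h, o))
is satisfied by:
  {o: False, h: False}


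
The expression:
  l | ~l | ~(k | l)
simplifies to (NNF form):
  True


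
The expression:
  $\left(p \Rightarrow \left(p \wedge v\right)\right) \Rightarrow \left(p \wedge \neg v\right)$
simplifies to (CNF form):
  $p \wedge \neg v$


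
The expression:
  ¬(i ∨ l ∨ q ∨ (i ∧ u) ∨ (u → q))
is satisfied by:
  {u: True, q: False, i: False, l: False}


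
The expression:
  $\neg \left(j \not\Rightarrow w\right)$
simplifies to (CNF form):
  $w \vee \neg j$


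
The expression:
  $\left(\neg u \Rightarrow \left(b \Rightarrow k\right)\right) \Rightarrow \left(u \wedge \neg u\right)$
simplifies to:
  $b \wedge \neg k \wedge \neg u$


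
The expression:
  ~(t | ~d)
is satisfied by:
  {d: True, t: False}


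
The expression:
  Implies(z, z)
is always true.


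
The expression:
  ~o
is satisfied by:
  {o: False}


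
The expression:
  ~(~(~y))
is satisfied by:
  {y: False}


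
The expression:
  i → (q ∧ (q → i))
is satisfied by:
  {q: True, i: False}
  {i: False, q: False}
  {i: True, q: True}


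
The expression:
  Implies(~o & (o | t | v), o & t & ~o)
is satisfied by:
  {o: True, v: False, t: False}
  {o: True, t: True, v: False}
  {o: True, v: True, t: False}
  {o: True, t: True, v: True}
  {t: False, v: False, o: False}


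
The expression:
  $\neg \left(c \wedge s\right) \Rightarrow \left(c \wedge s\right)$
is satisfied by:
  {c: True, s: True}


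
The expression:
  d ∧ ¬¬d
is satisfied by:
  {d: True}


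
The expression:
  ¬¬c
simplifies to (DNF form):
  c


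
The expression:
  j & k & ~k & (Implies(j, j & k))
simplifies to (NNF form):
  False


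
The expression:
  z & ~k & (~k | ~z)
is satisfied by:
  {z: True, k: False}


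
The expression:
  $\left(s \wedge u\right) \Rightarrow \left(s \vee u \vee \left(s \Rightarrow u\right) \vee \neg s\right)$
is always true.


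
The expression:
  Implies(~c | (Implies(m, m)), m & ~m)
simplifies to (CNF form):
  False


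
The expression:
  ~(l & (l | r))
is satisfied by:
  {l: False}


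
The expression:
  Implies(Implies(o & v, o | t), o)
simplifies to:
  o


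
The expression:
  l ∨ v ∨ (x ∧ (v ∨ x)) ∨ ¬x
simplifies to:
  True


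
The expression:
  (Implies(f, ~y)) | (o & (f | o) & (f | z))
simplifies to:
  o | ~f | ~y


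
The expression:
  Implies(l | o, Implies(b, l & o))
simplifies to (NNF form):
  ~b | (l & o) | (~l & ~o)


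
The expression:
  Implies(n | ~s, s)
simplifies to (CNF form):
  s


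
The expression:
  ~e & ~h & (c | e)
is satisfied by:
  {c: True, e: False, h: False}


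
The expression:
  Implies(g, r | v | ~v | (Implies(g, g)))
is always true.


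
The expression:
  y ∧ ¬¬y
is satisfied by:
  {y: True}


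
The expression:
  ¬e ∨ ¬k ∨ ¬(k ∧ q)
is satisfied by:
  {k: False, q: False, e: False}
  {e: True, k: False, q: False}
  {q: True, k: False, e: False}
  {e: True, q: True, k: False}
  {k: True, e: False, q: False}
  {e: True, k: True, q: False}
  {q: True, k: True, e: False}


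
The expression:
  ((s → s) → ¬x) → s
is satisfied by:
  {x: True, s: True}
  {x: True, s: False}
  {s: True, x: False}


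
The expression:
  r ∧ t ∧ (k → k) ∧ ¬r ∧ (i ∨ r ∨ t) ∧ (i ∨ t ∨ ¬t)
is never true.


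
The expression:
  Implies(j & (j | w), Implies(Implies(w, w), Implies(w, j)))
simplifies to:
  True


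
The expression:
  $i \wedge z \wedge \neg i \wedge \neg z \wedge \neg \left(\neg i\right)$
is never true.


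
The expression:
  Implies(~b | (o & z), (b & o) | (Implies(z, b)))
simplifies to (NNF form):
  b | ~z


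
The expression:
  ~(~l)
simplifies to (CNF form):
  l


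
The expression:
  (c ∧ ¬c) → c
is always true.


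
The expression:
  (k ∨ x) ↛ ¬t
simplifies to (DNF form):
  (k ∧ t) ∨ (t ∧ x)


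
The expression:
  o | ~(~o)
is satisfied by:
  {o: True}


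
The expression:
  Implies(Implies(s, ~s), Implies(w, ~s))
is always true.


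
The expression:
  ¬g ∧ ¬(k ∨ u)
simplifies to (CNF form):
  ¬g ∧ ¬k ∧ ¬u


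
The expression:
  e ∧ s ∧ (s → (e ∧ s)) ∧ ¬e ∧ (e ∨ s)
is never true.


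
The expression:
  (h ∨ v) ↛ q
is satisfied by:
  {v: True, h: True, q: False}
  {v: True, q: False, h: False}
  {h: True, q: False, v: False}


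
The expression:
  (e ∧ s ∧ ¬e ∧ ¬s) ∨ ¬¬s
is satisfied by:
  {s: True}


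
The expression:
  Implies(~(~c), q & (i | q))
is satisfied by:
  {q: True, c: False}
  {c: False, q: False}
  {c: True, q: True}


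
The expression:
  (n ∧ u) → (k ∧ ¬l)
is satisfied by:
  {k: True, l: False, u: False, n: False}
  {k: False, l: False, u: False, n: False}
  {k: True, l: True, u: False, n: False}
  {l: True, k: False, u: False, n: False}
  {n: True, k: True, l: False, u: False}
  {n: True, k: False, l: False, u: False}
  {n: True, k: True, l: True, u: False}
  {n: True, l: True, k: False, u: False}
  {u: True, k: True, n: False, l: False}
  {u: True, n: False, l: False, k: False}
  {k: True, u: True, l: True, n: False}
  {u: True, l: True, n: False, k: False}
  {k: True, u: True, n: True, l: False}


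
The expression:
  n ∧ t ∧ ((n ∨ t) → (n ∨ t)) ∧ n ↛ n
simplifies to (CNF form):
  False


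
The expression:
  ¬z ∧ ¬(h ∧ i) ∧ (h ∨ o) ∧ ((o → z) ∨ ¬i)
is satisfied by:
  {o: True, h: True, i: False, z: False}
  {o: True, h: False, i: False, z: False}
  {h: True, z: False, o: False, i: False}


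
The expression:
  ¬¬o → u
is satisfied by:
  {u: True, o: False}
  {o: False, u: False}
  {o: True, u: True}


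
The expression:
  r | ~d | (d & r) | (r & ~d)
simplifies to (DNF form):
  r | ~d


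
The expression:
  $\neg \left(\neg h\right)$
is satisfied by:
  {h: True}


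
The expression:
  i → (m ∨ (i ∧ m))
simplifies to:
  m ∨ ¬i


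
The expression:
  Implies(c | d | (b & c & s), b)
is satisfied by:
  {b: True, d: False, c: False}
  {b: True, c: True, d: False}
  {b: True, d: True, c: False}
  {b: True, c: True, d: True}
  {c: False, d: False, b: False}


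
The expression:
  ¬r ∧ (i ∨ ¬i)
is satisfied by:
  {r: False}


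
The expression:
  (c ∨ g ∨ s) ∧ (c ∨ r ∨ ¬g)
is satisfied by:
  {r: True, c: True, s: True, g: False}
  {r: True, c: True, s: False, g: False}
  {c: True, s: True, g: False, r: False}
  {c: True, s: False, g: False, r: False}
  {r: True, c: True, g: True, s: True}
  {r: True, c: True, g: True, s: False}
  {c: True, g: True, s: True, r: False}
  {c: True, g: True, s: False, r: False}
  {r: True, g: False, s: True, c: False}
  {s: True, c: False, g: False, r: False}
  {r: True, g: True, s: True, c: False}
  {r: True, g: True, c: False, s: False}


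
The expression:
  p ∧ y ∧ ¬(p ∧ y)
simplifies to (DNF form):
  False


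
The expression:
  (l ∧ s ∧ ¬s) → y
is always true.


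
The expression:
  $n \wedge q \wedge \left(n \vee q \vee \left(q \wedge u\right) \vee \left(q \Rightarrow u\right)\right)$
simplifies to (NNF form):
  $n \wedge q$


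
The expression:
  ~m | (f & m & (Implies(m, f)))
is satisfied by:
  {f: True, m: False}
  {m: False, f: False}
  {m: True, f: True}


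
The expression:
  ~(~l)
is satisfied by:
  {l: True}


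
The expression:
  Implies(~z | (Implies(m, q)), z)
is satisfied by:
  {z: True}


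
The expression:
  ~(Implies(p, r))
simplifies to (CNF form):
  p & ~r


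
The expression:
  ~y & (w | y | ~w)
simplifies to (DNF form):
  ~y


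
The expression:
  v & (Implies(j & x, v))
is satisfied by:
  {v: True}


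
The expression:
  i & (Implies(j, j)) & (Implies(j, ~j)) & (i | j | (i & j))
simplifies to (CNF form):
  i & ~j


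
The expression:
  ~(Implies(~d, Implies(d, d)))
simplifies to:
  False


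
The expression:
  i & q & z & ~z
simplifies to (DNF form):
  False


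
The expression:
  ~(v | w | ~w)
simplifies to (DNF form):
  False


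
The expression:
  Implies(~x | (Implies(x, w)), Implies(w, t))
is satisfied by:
  {t: True, w: False}
  {w: False, t: False}
  {w: True, t: True}


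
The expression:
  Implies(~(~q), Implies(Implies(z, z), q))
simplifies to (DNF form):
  True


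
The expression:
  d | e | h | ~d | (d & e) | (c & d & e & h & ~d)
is always true.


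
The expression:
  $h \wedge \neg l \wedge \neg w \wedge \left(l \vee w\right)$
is never true.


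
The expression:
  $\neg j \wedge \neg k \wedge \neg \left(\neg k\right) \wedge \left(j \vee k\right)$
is never true.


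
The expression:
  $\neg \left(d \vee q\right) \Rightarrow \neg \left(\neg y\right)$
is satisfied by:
  {y: True, d: True, q: True}
  {y: True, d: True, q: False}
  {y: True, q: True, d: False}
  {y: True, q: False, d: False}
  {d: True, q: True, y: False}
  {d: True, q: False, y: False}
  {q: True, d: False, y: False}


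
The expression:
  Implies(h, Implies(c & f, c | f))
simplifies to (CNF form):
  True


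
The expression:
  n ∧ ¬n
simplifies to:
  False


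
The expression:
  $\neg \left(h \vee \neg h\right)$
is never true.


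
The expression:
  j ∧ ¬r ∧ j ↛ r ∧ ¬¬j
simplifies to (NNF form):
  j ∧ ¬r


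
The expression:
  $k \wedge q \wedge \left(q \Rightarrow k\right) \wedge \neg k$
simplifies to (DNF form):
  $\text{False}$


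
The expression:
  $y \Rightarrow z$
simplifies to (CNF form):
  $z \vee \neg y$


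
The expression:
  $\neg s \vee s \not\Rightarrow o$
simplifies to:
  $\neg o \vee \neg s$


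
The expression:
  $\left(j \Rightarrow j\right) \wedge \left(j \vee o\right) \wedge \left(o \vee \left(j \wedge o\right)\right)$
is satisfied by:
  {o: True}


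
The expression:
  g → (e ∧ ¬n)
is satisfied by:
  {e: True, n: False, g: False}
  {n: False, g: False, e: False}
  {e: True, n: True, g: False}
  {n: True, e: False, g: False}
  {g: True, e: True, n: False}


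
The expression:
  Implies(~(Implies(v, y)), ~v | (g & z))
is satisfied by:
  {y: True, z: True, g: True, v: False}
  {y: True, z: True, g: False, v: False}
  {y: True, g: True, v: False, z: False}
  {y: True, g: False, v: False, z: False}
  {z: True, g: True, v: False, y: False}
  {z: True, g: False, v: False, y: False}
  {g: True, z: False, v: False, y: False}
  {g: False, z: False, v: False, y: False}
  {y: True, z: True, v: True, g: True}
  {y: True, z: True, v: True, g: False}
  {y: True, v: True, g: True, z: False}
  {y: True, v: True, g: False, z: False}
  {z: True, v: True, g: True, y: False}


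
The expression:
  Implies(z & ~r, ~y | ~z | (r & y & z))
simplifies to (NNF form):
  r | ~y | ~z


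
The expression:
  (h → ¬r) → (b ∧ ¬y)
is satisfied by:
  {h: True, r: True, b: True, y: False}
  {h: True, r: True, b: False, y: False}
  {h: True, b: True, r: False, y: False}
  {r: True, b: True, h: False, y: False}
  {b: True, h: False, r: False, y: False}
  {y: True, h: True, r: True, b: True}
  {y: True, h: True, r: True, b: False}


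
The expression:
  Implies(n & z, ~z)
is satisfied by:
  {z: False, n: False}
  {n: True, z: False}
  {z: True, n: False}


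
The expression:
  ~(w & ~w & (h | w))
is always true.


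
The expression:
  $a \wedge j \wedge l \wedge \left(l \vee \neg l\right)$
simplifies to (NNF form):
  $a \wedge j \wedge l$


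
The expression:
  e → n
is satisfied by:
  {n: True, e: False}
  {e: False, n: False}
  {e: True, n: True}


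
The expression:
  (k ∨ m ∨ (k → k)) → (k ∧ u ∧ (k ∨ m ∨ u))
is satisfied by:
  {u: True, k: True}


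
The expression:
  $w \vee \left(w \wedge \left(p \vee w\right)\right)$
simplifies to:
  $w$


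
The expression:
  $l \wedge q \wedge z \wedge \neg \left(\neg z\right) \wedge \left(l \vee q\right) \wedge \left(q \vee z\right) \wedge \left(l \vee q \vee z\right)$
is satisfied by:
  {z: True, q: True, l: True}


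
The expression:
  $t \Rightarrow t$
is always true.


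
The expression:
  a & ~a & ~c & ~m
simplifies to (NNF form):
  False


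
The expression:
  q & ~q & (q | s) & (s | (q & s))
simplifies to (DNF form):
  False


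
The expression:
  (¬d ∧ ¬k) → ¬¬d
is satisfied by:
  {d: True, k: True}
  {d: True, k: False}
  {k: True, d: False}


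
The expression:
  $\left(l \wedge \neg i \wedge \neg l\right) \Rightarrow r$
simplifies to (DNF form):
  $\text{True}$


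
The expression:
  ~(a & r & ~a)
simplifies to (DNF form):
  True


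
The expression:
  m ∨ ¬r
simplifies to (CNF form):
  m ∨ ¬r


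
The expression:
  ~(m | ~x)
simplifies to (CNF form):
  x & ~m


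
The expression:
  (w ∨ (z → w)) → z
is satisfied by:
  {z: True}


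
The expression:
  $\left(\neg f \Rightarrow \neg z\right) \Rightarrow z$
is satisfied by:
  {z: True}


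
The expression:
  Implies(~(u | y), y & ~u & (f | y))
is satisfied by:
  {y: True, u: True}
  {y: True, u: False}
  {u: True, y: False}


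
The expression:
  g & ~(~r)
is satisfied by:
  {r: True, g: True}


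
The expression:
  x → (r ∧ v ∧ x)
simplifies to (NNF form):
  (r ∧ v) ∨ ¬x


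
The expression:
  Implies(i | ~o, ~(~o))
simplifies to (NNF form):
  o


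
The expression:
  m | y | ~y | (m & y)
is always true.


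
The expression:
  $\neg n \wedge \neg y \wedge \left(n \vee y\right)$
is never true.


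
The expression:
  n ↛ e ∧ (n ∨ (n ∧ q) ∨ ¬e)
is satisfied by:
  {n: True, e: False}


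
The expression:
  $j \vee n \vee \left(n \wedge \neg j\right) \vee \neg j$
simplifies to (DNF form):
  $\text{True}$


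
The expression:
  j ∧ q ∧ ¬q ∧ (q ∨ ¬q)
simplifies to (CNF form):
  False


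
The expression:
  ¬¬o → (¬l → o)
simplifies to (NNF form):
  True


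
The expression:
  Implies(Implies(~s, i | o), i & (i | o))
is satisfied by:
  {i: True, s: False, o: False}
  {i: True, o: True, s: False}
  {i: True, s: True, o: False}
  {i: True, o: True, s: True}
  {o: False, s: False, i: False}


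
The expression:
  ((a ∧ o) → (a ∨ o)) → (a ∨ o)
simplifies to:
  a ∨ o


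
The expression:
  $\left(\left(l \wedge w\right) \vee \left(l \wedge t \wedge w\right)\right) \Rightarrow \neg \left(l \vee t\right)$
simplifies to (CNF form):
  $\neg l \vee \neg w$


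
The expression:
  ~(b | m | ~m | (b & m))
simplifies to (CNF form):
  False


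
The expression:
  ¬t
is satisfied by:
  {t: False}


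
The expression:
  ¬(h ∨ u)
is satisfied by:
  {u: False, h: False}


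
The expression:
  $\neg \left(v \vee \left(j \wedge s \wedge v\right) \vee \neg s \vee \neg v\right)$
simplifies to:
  $\text{False}$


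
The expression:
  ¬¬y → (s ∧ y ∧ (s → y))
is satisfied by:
  {s: True, y: False}
  {y: False, s: False}
  {y: True, s: True}


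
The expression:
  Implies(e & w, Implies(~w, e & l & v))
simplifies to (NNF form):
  True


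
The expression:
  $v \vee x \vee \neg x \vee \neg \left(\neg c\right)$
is always true.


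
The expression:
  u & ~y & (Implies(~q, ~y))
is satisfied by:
  {u: True, y: False}


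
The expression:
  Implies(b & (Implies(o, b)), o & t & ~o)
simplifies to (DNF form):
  ~b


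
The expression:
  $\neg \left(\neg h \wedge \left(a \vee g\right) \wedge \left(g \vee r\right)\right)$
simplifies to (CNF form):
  $\left(h \vee \neg g\right) \wedge \left(h \vee \neg a \vee \neg g\right) \wedge \left(h \vee \neg a \vee \neg r\right) \wedge \left(h \vee \neg g \vee \neg r\right)$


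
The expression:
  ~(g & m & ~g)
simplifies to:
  True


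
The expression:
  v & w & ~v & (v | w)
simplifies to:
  False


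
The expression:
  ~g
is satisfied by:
  {g: False}


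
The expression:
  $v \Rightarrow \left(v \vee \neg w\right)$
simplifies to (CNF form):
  $\text{True}$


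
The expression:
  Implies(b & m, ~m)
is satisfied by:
  {m: False, b: False}
  {b: True, m: False}
  {m: True, b: False}


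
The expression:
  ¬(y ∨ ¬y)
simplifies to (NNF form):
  False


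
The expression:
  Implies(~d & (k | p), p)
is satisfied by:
  {d: True, p: True, k: False}
  {d: True, k: False, p: False}
  {p: True, k: False, d: False}
  {p: False, k: False, d: False}
  {d: True, p: True, k: True}
  {d: True, k: True, p: False}
  {p: True, k: True, d: False}


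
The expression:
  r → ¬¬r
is always true.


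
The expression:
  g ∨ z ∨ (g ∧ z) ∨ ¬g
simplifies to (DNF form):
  True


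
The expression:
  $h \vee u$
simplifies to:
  $h \vee u$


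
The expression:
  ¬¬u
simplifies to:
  u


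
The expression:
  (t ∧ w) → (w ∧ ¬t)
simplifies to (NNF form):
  ¬t ∨ ¬w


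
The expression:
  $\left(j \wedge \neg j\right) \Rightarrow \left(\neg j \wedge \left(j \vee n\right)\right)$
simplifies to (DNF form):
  $\text{True}$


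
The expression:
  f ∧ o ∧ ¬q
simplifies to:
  f ∧ o ∧ ¬q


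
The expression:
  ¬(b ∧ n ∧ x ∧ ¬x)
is always true.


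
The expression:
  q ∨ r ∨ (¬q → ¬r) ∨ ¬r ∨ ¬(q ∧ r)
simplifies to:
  True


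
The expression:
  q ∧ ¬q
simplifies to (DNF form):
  False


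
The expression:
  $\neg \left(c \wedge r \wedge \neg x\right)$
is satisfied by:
  {x: True, c: False, r: False}
  {c: False, r: False, x: False}
  {r: True, x: True, c: False}
  {r: True, c: False, x: False}
  {x: True, c: True, r: False}
  {c: True, x: False, r: False}
  {r: True, c: True, x: True}


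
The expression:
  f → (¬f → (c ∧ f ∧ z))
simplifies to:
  True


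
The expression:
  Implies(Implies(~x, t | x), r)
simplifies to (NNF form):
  r | (~t & ~x)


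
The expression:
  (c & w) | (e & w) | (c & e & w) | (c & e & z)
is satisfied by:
  {z: True, w: True, c: True, e: True}
  {w: True, c: True, e: True, z: False}
  {z: True, w: True, c: True, e: False}
  {w: True, c: True, e: False, z: False}
  {w: True, z: True, e: True, c: False}
  {w: True, e: True, c: False, z: False}
  {z: True, c: True, e: True, w: False}
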